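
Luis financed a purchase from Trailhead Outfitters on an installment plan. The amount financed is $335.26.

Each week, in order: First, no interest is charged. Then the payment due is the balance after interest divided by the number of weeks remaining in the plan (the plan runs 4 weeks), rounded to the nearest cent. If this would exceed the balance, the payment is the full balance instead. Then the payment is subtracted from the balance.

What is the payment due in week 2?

$83.81

Week 1: opening $335.26; payment $83.82; balance $251.44
Week 2: opening $251.44; payment $83.81; balance $167.63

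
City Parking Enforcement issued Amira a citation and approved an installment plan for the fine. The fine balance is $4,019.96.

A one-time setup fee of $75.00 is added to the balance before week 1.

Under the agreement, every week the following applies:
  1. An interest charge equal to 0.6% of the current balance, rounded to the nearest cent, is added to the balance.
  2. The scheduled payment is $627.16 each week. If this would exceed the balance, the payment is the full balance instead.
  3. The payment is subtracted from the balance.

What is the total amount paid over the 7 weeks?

$4,190.26

Week 1: $4,094.96 +$24.57 interest = $4,119.53; pay $627.16 → $3,492.37
Week 2: $3,492.37 +$20.95 interest = $3,513.32; pay $627.16 → $2,886.16
Week 3: $2,886.16 +$17.32 interest = $2,903.48; pay $627.16 → $2,276.32
Week 4: $2,276.32 +$13.66 interest = $2,289.98; pay $627.16 → $1,662.82
Week 5: $1,662.82 +$9.98 interest = $1,672.80; pay $627.16 → $1,045.64
Week 6: $1,045.64 +$6.27 interest = $1,051.91; pay $627.16 → $424.75
Week 7: $424.75 +$2.55 interest = $427.30; pay $427.30 → $0.00
Total paid: $4,190.26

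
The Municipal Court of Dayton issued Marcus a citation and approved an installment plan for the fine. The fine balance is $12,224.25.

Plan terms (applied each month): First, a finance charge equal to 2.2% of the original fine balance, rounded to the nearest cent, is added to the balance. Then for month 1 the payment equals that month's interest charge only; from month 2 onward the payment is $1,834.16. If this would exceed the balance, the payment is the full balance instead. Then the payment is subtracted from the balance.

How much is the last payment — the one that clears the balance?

$1,536.57

Month 1: $12,224.25 +$268.93 interest = $12,493.18; pay $268.93 → $12,224.25
Month 2: $12,224.25 +$268.93 interest = $12,493.18; pay $1,834.16 → $10,659.02
Month 3: $10,659.02 +$268.93 interest = $10,927.95; pay $1,834.16 → $9,093.79
Month 4: $9,093.79 +$268.93 interest = $9,362.72; pay $1,834.16 → $7,528.56
Month 5: $7,528.56 +$268.93 interest = $7,797.49; pay $1,834.16 → $5,963.33
Month 6: $5,963.33 +$268.93 interest = $6,232.26; pay $1,834.16 → $4,398.10
Month 7: $4,398.10 +$268.93 interest = $4,667.03; pay $1,834.16 → $2,832.87
Month 8: $2,832.87 +$268.93 interest = $3,101.80; pay $1,834.16 → $1,267.64
Month 9: $1,267.64 +$268.93 interest = $1,536.57; pay $1,536.57 → $0.00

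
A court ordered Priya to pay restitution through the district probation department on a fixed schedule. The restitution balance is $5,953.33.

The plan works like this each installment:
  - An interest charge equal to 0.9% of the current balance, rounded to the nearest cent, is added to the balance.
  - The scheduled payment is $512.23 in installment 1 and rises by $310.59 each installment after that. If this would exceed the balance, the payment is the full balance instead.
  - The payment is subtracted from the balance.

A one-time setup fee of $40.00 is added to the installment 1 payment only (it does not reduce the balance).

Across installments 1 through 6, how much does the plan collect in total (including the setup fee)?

Installment 1: opening $5,953.33; interest $53.58 → $6,006.91; payment $512.23 (+ $40.00 fee); balance $5,494.68
Installment 2: opening $5,494.68; interest $49.45 → $5,544.13; payment $822.82; balance $4,721.31
Installment 3: opening $4,721.31; interest $42.49 → $4,763.80; payment $1,133.41; balance $3,630.39
Installment 4: opening $3,630.39; interest $32.67 → $3,663.06; payment $1,444.00; balance $2,219.06
Installment 5: opening $2,219.06; interest $19.97 → $2,239.03; payment $1,754.59; balance $484.44
Installment 6: opening $484.44; interest $4.36 → $488.80; payment $488.80; balance $0.00
Total paid: $6,195.85

$6,195.85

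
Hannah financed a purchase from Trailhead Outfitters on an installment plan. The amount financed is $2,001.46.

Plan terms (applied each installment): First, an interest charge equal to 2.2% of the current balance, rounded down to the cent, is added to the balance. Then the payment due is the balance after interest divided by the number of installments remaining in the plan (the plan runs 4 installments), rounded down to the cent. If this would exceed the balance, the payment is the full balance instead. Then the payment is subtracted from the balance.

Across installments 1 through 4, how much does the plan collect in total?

# | Opening | Interest | Payment | End bal
1 | $2,001.46 | $44.03 | $511.37 | $1,534.12
2 | $1,534.12 | $33.75 | $522.62 | $1,045.25
3 | $1,045.25 | $22.99 | $534.12 | $534.12
4 | $534.12 | $11.75 | $545.87 | $0.00
Total paid: $2,113.98

$2,113.98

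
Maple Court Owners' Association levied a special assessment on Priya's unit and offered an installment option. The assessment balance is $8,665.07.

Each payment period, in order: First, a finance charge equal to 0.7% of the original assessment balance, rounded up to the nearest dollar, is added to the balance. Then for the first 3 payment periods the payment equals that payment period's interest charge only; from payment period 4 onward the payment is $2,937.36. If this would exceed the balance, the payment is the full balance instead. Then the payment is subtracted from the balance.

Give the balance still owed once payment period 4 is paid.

$5,788.71

# | Opening | Interest | Payment | End bal
1 | $8,665.07 | $61.00 | $61.00 | $8,665.07
2 | $8,665.07 | $61.00 | $61.00 | $8,665.07
3 | $8,665.07 | $61.00 | $61.00 | $8,665.07
4 | $8,665.07 | $61.00 | $2,937.36 | $5,788.71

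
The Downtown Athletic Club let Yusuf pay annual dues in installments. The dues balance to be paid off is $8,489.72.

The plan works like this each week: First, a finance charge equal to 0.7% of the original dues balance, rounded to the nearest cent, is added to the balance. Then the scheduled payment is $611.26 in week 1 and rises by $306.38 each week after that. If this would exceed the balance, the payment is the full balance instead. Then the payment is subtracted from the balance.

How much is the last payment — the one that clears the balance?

$642.47

Week 1: $8,489.72 +$59.43 interest = $8,549.15; pay $611.26 → $7,937.89
Week 2: $7,937.89 +$59.43 interest = $7,997.32; pay $917.64 → $7,079.68
Week 3: $7,079.68 +$59.43 interest = $7,139.11; pay $1,224.02 → $5,915.09
Week 4: $5,915.09 +$59.43 interest = $5,974.52; pay $1,530.40 → $4,444.12
Week 5: $4,444.12 +$59.43 interest = $4,503.55; pay $1,836.78 → $2,666.77
Week 6: $2,666.77 +$59.43 interest = $2,726.20; pay $2,143.16 → $583.04
Week 7: $583.04 +$59.43 interest = $642.47; pay $642.47 → $0.00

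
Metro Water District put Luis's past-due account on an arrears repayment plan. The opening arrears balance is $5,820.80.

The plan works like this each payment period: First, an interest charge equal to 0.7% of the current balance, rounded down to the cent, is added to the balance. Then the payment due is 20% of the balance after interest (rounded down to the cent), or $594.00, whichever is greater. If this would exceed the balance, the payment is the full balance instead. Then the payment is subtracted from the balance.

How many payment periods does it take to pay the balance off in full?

Payment period 1: opening $5,820.80; interest $40.74 → $5,861.54; payment $1,172.30; balance $4,689.24
Payment period 2: opening $4,689.24; interest $32.82 → $4,722.06; payment $944.41; balance $3,777.65
Payment period 3: opening $3,777.65; interest $26.44 → $3,804.09; payment $760.81; balance $3,043.28
Payment period 4: opening $3,043.28; interest $21.30 → $3,064.58; payment $612.91; balance $2,451.67
Payment period 5: opening $2,451.67; interest $17.16 → $2,468.83; payment $594.00; balance $1,874.83
Payment period 6: opening $1,874.83; interest $13.12 → $1,887.95; payment $594.00; balance $1,293.95
Payment period 7: opening $1,293.95; interest $9.05 → $1,303.00; payment $594.00; balance $709.00
Payment period 8: opening $709.00; interest $4.96 → $713.96; payment $594.00; balance $119.96
Payment period 9: opening $119.96; interest $0.83 → $120.79; payment $120.79; balance $0.00
Balance reaches $0.00 in payment period 9.

9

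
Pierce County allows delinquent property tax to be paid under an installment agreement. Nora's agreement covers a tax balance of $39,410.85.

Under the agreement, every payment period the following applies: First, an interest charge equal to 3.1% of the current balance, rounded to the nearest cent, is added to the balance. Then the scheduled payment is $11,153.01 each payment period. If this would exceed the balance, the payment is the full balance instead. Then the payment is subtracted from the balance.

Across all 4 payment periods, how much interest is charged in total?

Payment period 1: $39,410.85 +$1,221.74 interest = $40,632.59; pay $11,153.01 → $29,479.58
Payment period 2: $29,479.58 +$913.87 interest = $30,393.45; pay $11,153.01 → $19,240.44
Payment period 3: $19,240.44 +$596.45 interest = $19,836.89; pay $11,153.01 → $8,683.88
Payment period 4: $8,683.88 +$269.20 interest = $8,953.08; pay $8,953.08 → $0.00
Total interest: $1,221.74 + $913.87 + $596.45 + $269.20 = $3,001.26

$3,001.26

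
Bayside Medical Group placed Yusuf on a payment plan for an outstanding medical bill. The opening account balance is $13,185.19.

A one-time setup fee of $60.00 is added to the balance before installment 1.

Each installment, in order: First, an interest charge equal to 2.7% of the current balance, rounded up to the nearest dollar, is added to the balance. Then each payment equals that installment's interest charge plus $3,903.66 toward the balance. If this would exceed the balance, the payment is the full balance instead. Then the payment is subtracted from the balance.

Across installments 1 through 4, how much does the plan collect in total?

$14,045.19

Installment 1: opening $13,245.19; interest $358.00 → $13,603.19; payment $4,261.66; balance $9,341.53
Installment 2: opening $9,341.53; interest $253.00 → $9,594.53; payment $4,156.66; balance $5,437.87
Installment 3: opening $5,437.87; interest $147.00 → $5,584.87; payment $4,050.66; balance $1,534.21
Installment 4: opening $1,534.21; interest $42.00 → $1,576.21; payment $1,576.21; balance $0.00
Total paid: $14,045.19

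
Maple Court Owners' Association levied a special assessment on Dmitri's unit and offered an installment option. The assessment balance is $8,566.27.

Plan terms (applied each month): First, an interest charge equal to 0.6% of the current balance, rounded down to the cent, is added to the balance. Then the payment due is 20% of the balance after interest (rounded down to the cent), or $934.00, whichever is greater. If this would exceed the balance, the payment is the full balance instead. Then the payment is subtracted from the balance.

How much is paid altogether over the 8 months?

$8,771.49

Month 1: $8,566.27 +$51.39 interest = $8,617.66; pay $1,723.53 → $6,894.13
Month 2: $6,894.13 +$41.36 interest = $6,935.49; pay $1,387.09 → $5,548.40
Month 3: $5,548.40 +$33.29 interest = $5,581.69; pay $1,116.33 → $4,465.36
Month 4: $4,465.36 +$26.79 interest = $4,492.15; pay $934.00 → $3,558.15
Month 5: $3,558.15 +$21.34 interest = $3,579.49; pay $934.00 → $2,645.49
Month 6: $2,645.49 +$15.87 interest = $2,661.36; pay $934.00 → $1,727.36
Month 7: $1,727.36 +$10.36 interest = $1,737.72; pay $934.00 → $803.72
Month 8: $803.72 +$4.82 interest = $808.54; pay $808.54 → $0.00
Total paid: $8,771.49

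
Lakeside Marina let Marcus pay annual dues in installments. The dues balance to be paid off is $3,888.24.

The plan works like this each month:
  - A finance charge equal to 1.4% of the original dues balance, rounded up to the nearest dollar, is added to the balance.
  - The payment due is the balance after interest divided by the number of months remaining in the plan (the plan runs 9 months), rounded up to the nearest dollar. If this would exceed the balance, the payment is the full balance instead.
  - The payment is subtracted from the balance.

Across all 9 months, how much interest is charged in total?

Month 1: opening $3,888.24; interest $55.00 → $3,943.24; payment $439.00; balance $3,504.24
Month 2: opening $3,504.24; interest $55.00 → $3,559.24; payment $445.00; balance $3,114.24
Month 3: opening $3,114.24; interest $55.00 → $3,169.24; payment $453.00; balance $2,716.24
Month 4: opening $2,716.24; interest $55.00 → $2,771.24; payment $462.00; balance $2,309.24
Month 5: opening $2,309.24; interest $55.00 → $2,364.24; payment $473.00; balance $1,891.24
Month 6: opening $1,891.24; interest $55.00 → $1,946.24; payment $487.00; balance $1,459.24
Month 7: opening $1,459.24; interest $55.00 → $1,514.24; payment $505.00; balance $1,009.24
Month 8: opening $1,009.24; interest $55.00 → $1,064.24; payment $533.00; balance $531.24
Month 9: opening $531.24; interest $55.00 → $586.24; payment $586.24; balance $0.00
Total interest: $55.00 + $55.00 + $55.00 + $55.00 + $55.00 + $55.00 + $55.00 + $55.00 + $55.00 = $495.00

$495.00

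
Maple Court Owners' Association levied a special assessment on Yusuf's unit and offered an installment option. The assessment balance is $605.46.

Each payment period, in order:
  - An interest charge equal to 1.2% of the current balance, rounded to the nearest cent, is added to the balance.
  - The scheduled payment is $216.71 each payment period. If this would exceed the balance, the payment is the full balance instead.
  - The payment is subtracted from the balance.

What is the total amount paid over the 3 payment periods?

$619.69

Payment period 1: opening $605.46; interest $7.27 → $612.73; payment $216.71; balance $396.02
Payment period 2: opening $396.02; interest $4.75 → $400.77; payment $216.71; balance $184.06
Payment period 3: opening $184.06; interest $2.21 → $186.27; payment $186.27; balance $0.00
Total paid: $619.69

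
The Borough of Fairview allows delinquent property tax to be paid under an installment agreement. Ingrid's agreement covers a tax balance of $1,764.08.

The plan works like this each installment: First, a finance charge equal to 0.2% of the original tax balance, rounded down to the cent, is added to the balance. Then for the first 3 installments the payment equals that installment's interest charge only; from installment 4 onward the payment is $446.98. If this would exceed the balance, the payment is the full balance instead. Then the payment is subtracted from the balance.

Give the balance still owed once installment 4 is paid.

Installment 1: $1,764.08 +$3.52 interest = $1,767.60; pay $3.52 → $1,764.08
Installment 2: $1,764.08 +$3.52 interest = $1,767.60; pay $3.52 → $1,764.08
Installment 3: $1,764.08 +$3.52 interest = $1,767.60; pay $3.52 → $1,764.08
Installment 4: $1,764.08 +$3.52 interest = $1,767.60; pay $446.98 → $1,320.62

$1,320.62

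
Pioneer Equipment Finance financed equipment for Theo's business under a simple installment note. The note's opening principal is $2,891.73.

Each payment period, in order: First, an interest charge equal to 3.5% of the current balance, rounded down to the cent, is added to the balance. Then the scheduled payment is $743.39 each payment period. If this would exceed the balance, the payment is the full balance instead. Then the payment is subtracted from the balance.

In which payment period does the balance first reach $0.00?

Payment period 1: opening $2,891.73; interest $101.21 → $2,992.94; payment $743.39; balance $2,249.55
Payment period 2: opening $2,249.55; interest $78.73 → $2,328.28; payment $743.39; balance $1,584.89
Payment period 3: opening $1,584.89; interest $55.47 → $1,640.36; payment $743.39; balance $896.97
Payment period 4: opening $896.97; interest $31.39 → $928.36; payment $743.39; balance $184.97
Payment period 5: opening $184.97; interest $6.47 → $191.44; payment $191.44; balance $0.00
Balance reaches $0.00 in payment period 5.

5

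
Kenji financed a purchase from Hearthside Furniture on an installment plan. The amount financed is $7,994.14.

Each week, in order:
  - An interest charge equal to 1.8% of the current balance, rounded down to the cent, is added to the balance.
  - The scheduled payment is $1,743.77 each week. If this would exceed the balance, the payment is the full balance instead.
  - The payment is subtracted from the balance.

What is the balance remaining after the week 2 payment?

$4,765.58

Week 1: opening $7,994.14; interest $143.89 → $8,138.03; payment $1,743.77; balance $6,394.26
Week 2: opening $6,394.26; interest $115.09 → $6,509.35; payment $1,743.77; balance $4,765.58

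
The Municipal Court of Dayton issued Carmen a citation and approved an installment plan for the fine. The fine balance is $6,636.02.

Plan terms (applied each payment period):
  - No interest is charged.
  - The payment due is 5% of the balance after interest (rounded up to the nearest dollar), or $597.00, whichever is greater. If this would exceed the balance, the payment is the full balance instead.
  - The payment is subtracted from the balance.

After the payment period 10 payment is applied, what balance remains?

$666.02

Payment period 1: $6,636.02 − $597.00 → $6,039.02
Payment period 2: $6,039.02 − $597.00 → $5,442.02
Payment period 3: $5,442.02 − $597.00 → $4,845.02
Payment period 4: $4,845.02 − $597.00 → $4,248.02
Payment period 5: $4,248.02 − $597.00 → $3,651.02
Payment period 6: $3,651.02 − $597.00 → $3,054.02
Payment period 7: $3,054.02 − $597.00 → $2,457.02
Payment period 8: $2,457.02 − $597.00 → $1,860.02
Payment period 9: $1,860.02 − $597.00 → $1,263.02
Payment period 10: $1,263.02 − $597.00 → $666.02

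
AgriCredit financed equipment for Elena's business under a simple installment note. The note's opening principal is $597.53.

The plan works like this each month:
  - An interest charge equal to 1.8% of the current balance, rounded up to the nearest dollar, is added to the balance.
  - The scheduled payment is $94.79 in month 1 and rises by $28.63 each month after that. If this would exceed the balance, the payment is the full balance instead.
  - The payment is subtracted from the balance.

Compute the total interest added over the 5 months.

$36.00

# | Opening | Interest | Payment | End bal
1 | $597.53 | $11.00 | $94.79 | $513.74
2 | $513.74 | $10.00 | $123.42 | $400.32
3 | $400.32 | $8.00 | $152.05 | $256.27
4 | $256.27 | $5.00 | $180.68 | $80.59
5 | $80.59 | $2.00 | $82.59 | $0.00
Total interest: $11.00 + $10.00 + $8.00 + $5.00 + $2.00 = $36.00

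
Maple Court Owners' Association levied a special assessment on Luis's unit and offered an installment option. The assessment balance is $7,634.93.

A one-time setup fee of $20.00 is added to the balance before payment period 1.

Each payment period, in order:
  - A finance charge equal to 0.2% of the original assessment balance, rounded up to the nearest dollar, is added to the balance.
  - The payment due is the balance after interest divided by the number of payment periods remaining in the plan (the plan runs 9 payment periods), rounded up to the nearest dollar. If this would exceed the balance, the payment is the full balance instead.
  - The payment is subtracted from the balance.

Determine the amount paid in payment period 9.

$894.93

Payment period 1: opening $7,654.93; interest $16.00 → $7,670.93; payment $853.00; balance $6,817.93
Payment period 2: opening $6,817.93; interest $16.00 → $6,833.93; payment $855.00; balance $5,978.93
Payment period 3: opening $5,978.93; interest $16.00 → $5,994.93; payment $857.00; balance $5,137.93
Payment period 4: opening $5,137.93; interest $16.00 → $5,153.93; payment $859.00; balance $4,294.93
Payment period 5: opening $4,294.93; interest $16.00 → $4,310.93; payment $863.00; balance $3,447.93
Payment period 6: opening $3,447.93; interest $16.00 → $3,463.93; payment $866.00; balance $2,597.93
Payment period 7: opening $2,597.93; interest $16.00 → $2,613.93; payment $872.00; balance $1,741.93
Payment period 8: opening $1,741.93; interest $16.00 → $1,757.93; payment $879.00; balance $878.93
Payment period 9: opening $878.93; interest $16.00 → $894.93; payment $894.93; balance $0.00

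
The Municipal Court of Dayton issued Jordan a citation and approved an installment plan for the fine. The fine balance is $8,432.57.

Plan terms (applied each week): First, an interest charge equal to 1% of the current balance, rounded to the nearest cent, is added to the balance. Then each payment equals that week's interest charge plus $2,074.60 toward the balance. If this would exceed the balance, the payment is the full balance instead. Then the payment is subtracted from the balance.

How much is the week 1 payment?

$2,158.93

# | Opening | Interest | Payment | End bal
1 | $8,432.57 | $84.33 | $2,158.93 | $6,357.97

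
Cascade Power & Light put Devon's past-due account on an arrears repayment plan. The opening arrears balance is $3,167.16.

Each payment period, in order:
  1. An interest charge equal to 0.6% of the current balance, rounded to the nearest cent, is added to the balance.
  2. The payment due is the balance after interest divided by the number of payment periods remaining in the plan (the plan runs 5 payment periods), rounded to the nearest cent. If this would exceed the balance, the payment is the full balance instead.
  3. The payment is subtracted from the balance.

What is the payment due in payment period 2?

$641.06

# | Opening | Interest | Payment | End bal
1 | $3,167.16 | $19.00 | $637.23 | $2,548.93
2 | $2,548.93 | $15.29 | $641.06 | $1,923.16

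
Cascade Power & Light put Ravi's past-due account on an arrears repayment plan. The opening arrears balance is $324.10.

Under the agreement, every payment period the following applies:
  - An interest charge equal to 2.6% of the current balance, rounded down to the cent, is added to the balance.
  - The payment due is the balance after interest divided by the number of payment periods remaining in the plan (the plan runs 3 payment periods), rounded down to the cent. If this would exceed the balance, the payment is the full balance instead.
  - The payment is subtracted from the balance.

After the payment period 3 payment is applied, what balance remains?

Payment period 1: opening $324.10; interest $8.42 → $332.52; payment $110.84; balance $221.68
Payment period 2: opening $221.68; interest $5.76 → $227.44; payment $113.72; balance $113.72
Payment period 3: opening $113.72; interest $2.95 → $116.67; payment $116.67; balance $0.00

$0.00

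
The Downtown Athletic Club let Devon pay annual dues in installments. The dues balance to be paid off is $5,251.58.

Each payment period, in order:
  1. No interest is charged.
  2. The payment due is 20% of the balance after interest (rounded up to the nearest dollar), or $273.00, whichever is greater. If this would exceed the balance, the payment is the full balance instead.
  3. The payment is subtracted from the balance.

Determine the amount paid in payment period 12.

# | Opening | Payment | End bal
1 | $5,251.58 | $1,051.00 | $4,200.58
2 | $4,200.58 | $841.00 | $3,359.58
3 | $3,359.58 | $672.00 | $2,687.58
4 | $2,687.58 | $538.00 | $2,149.58
5 | $2,149.58 | $430.00 | $1,719.58
6 | $1,719.58 | $344.00 | $1,375.58
7 | $1,375.58 | $276.00 | $1,099.58
8 | $1,099.58 | $273.00 | $826.58
9 | $826.58 | $273.00 | $553.58
10 | $553.58 | $273.00 | $280.58
11 | $280.58 | $273.00 | $7.58
12 | $7.58 | $7.58 | $0.00

$7.58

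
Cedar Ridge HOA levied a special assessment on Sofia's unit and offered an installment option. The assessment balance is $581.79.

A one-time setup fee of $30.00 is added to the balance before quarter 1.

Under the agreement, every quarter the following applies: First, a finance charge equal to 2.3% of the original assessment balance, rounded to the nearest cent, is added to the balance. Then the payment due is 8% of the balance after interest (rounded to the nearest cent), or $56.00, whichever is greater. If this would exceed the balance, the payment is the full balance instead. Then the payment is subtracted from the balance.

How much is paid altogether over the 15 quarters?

Quarter 1: $611.79 +$13.38 interest = $625.17; pay $56.00 → $569.17
Quarter 2: $569.17 +$13.38 interest = $582.55; pay $56.00 → $526.55
Quarter 3: $526.55 +$13.38 interest = $539.93; pay $56.00 → $483.93
Quarter 4: $483.93 +$13.38 interest = $497.31; pay $56.00 → $441.31
Quarter 5: $441.31 +$13.38 interest = $454.69; pay $56.00 → $398.69
Quarter 6: $398.69 +$13.38 interest = $412.07; pay $56.00 → $356.07
Quarter 7: $356.07 +$13.38 interest = $369.45; pay $56.00 → $313.45
Quarter 8: $313.45 +$13.38 interest = $326.83; pay $56.00 → $270.83
Quarter 9: $270.83 +$13.38 interest = $284.21; pay $56.00 → $228.21
Quarter 10: $228.21 +$13.38 interest = $241.59; pay $56.00 → $185.59
Quarter 11: $185.59 +$13.38 interest = $198.97; pay $56.00 → $142.97
Quarter 12: $142.97 +$13.38 interest = $156.35; pay $56.00 → $100.35
Quarter 13: $100.35 +$13.38 interest = $113.73; pay $56.00 → $57.73
Quarter 14: $57.73 +$13.38 interest = $71.11; pay $56.00 → $15.11
Quarter 15: $15.11 +$13.38 interest = $28.49; pay $28.49 → $0.00
Total paid: $812.49

$812.49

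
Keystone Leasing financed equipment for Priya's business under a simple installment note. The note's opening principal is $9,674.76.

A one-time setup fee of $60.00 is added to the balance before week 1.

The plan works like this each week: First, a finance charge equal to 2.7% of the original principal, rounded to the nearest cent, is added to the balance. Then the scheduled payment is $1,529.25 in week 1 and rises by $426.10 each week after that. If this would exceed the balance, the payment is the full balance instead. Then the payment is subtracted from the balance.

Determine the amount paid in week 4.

Week 1: $9,734.76 +$261.22 interest = $9,995.98; pay $1,529.25 → $8,466.73
Week 2: $8,466.73 +$261.22 interest = $8,727.95; pay $1,955.35 → $6,772.60
Week 3: $6,772.60 +$261.22 interest = $7,033.82; pay $2,381.45 → $4,652.37
Week 4: $4,652.37 +$261.22 interest = $4,913.59; pay $2,807.55 → $2,106.04

$2,807.55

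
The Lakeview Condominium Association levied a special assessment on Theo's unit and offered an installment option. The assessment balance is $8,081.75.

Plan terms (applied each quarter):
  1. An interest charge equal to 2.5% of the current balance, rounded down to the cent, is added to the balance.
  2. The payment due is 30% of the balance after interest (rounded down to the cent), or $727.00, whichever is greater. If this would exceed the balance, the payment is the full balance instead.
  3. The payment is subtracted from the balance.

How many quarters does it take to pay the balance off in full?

8

Quarter 1: $8,081.75 +$202.04 interest = $8,283.79; pay $2,485.13 → $5,798.66
Quarter 2: $5,798.66 +$144.96 interest = $5,943.62; pay $1,783.08 → $4,160.54
Quarter 3: $4,160.54 +$104.01 interest = $4,264.55; pay $1,279.36 → $2,985.19
Quarter 4: $2,985.19 +$74.62 interest = $3,059.81; pay $917.94 → $2,141.87
Quarter 5: $2,141.87 +$53.54 interest = $2,195.41; pay $727.00 → $1,468.41
Quarter 6: $1,468.41 +$36.71 interest = $1,505.12; pay $727.00 → $778.12
Quarter 7: $778.12 +$19.45 interest = $797.57; pay $727.00 → $70.57
Quarter 8: $70.57 +$1.76 interest = $72.33; pay $72.33 → $0.00
Balance reaches $0.00 in quarter 8.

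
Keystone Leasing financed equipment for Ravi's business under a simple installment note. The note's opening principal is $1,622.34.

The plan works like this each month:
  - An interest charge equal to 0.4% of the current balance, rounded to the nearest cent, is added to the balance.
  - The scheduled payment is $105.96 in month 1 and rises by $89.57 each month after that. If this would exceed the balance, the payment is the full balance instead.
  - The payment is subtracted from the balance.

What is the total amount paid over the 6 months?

$1,648.08

Month 1: opening $1,622.34; interest $6.49 → $1,628.83; payment $105.96; balance $1,522.87
Month 2: opening $1,522.87; interest $6.09 → $1,528.96; payment $195.53; balance $1,333.43
Month 3: opening $1,333.43; interest $5.33 → $1,338.76; payment $285.10; balance $1,053.66
Month 4: opening $1,053.66; interest $4.21 → $1,057.87; payment $374.67; balance $683.20
Month 5: opening $683.20; interest $2.73 → $685.93; payment $464.24; balance $221.69
Month 6: opening $221.69; interest $0.89 → $222.58; payment $222.58; balance $0.00
Total paid: $1,648.08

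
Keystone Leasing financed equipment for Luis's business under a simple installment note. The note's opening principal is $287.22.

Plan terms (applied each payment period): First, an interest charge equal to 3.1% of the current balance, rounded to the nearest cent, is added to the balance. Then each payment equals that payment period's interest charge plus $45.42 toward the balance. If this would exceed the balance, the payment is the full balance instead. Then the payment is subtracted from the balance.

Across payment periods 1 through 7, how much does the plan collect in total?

# | Opening | Interest | Payment | End bal
1 | $287.22 | $8.90 | $54.32 | $241.80
2 | $241.80 | $7.50 | $52.92 | $196.38
3 | $196.38 | $6.09 | $51.51 | $150.96
4 | $150.96 | $4.68 | $50.10 | $105.54
5 | $105.54 | $3.27 | $48.69 | $60.12
6 | $60.12 | $1.86 | $47.28 | $14.70
7 | $14.70 | $0.46 | $15.16 | $0.00
Total paid: $319.98

$319.98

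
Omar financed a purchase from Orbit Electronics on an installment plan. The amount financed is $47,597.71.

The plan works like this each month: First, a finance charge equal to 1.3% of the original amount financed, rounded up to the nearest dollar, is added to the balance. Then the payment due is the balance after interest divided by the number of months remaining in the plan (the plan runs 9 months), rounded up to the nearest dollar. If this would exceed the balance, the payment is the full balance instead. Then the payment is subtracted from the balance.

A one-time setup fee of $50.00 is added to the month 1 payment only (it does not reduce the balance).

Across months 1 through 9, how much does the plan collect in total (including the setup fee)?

# | Opening | Interest | Payment | Fee | End bal
1 | $47,597.71 | $619.00 | $5,358.00 | $50.00 | $42,858.71
2 | $42,858.71 | $619.00 | $5,435.00 | — | $38,042.71
3 | $38,042.71 | $619.00 | $5,524.00 | — | $33,137.71
4 | $33,137.71 | $619.00 | $5,627.00 | — | $28,129.71
5 | $28,129.71 | $619.00 | $5,750.00 | — | $22,998.71
6 | $22,998.71 | $619.00 | $5,905.00 | — | $17,712.71
7 | $17,712.71 | $619.00 | $6,111.00 | — | $12,220.71
8 | $12,220.71 | $619.00 | $6,420.00 | — | $6,419.71
9 | $6,419.71 | $619.00 | $7,038.71 | — | $0.00
Total paid: $53,218.71

$53,218.71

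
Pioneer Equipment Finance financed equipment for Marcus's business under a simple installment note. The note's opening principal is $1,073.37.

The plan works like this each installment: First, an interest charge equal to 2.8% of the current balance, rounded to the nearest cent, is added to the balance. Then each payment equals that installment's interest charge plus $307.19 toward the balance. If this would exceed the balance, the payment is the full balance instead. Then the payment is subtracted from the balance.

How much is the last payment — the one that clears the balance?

$156.05

Installment 1: $1,073.37 +$30.05 interest = $1,103.42; pay $337.24 → $766.18
Installment 2: $766.18 +$21.45 interest = $787.63; pay $328.64 → $458.99
Installment 3: $458.99 +$12.85 interest = $471.84; pay $320.04 → $151.80
Installment 4: $151.80 +$4.25 interest = $156.05; pay $156.05 → $0.00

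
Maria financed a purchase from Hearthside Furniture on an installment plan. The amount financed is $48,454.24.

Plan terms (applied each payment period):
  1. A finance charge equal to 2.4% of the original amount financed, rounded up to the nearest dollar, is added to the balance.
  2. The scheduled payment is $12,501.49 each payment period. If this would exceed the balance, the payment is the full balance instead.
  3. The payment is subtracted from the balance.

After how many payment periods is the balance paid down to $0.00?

5

Payment period 1: $48,454.24 +$1,163.00 interest = $49,617.24; pay $12,501.49 → $37,115.75
Payment period 2: $37,115.75 +$1,163.00 interest = $38,278.75; pay $12,501.49 → $25,777.26
Payment period 3: $25,777.26 +$1,163.00 interest = $26,940.26; pay $12,501.49 → $14,438.77
Payment period 4: $14,438.77 +$1,163.00 interest = $15,601.77; pay $12,501.49 → $3,100.28
Payment period 5: $3,100.28 +$1,163.00 interest = $4,263.28; pay $4,263.28 → $0.00
Balance reaches $0.00 in payment period 5.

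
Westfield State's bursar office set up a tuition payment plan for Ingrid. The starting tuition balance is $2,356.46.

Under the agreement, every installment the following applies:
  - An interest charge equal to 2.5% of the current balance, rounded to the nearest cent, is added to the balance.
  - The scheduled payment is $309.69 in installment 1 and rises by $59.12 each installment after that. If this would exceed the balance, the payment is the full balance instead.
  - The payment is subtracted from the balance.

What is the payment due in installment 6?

$442.92

# | Opening | Interest | Payment | End bal
1 | $2,356.46 | $58.91 | $309.69 | $2,105.68
2 | $2,105.68 | $52.64 | $368.81 | $1,789.51
3 | $1,789.51 | $44.74 | $427.93 | $1,406.32
4 | $1,406.32 | $35.16 | $487.05 | $954.43
5 | $954.43 | $23.86 | $546.17 | $432.12
6 | $432.12 | $10.80 | $442.92 | $0.00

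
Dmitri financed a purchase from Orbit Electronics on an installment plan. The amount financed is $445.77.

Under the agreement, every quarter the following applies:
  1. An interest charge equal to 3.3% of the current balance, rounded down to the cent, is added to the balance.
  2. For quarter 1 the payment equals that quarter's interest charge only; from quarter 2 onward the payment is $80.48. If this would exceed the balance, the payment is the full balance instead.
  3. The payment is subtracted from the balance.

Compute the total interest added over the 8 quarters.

Quarter 1: opening $445.77; interest $14.71 → $460.48; payment $14.71; balance $445.77
Quarter 2: opening $445.77; interest $14.71 → $460.48; payment $80.48; balance $380.00
Quarter 3: opening $380.00; interest $12.54 → $392.54; payment $80.48; balance $312.06
Quarter 4: opening $312.06; interest $10.29 → $322.35; payment $80.48; balance $241.87
Quarter 5: opening $241.87; interest $7.98 → $249.85; payment $80.48; balance $169.37
Quarter 6: opening $169.37; interest $5.58 → $174.95; payment $80.48; balance $94.47
Quarter 7: opening $94.47; interest $3.11 → $97.58; payment $80.48; balance $17.10
Quarter 8: opening $17.10; interest $0.56 → $17.66; payment $17.66; balance $0.00
Total interest: $14.71 + $14.71 + $12.54 + $10.29 + $7.98 + $5.58 + $3.11 + $0.56 = $69.48

$69.48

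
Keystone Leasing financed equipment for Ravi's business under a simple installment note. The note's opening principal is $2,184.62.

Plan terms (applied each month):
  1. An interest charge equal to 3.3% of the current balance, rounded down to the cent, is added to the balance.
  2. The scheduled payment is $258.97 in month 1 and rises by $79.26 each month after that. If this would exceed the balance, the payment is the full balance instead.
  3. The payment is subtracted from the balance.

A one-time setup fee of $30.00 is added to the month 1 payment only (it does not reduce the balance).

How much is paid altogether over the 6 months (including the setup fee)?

Month 1: $2,184.62 +$72.09 interest = $2,256.71; pay $258.97 (+ $30.00 fee) → $1,997.74
Month 2: $1,997.74 +$65.92 interest = $2,063.66; pay $338.23 → $1,725.43
Month 3: $1,725.43 +$56.93 interest = $1,782.36; pay $417.49 → $1,364.87
Month 4: $1,364.87 +$45.04 interest = $1,409.91; pay $496.75 → $913.16
Month 5: $913.16 +$30.13 interest = $943.29; pay $576.01 → $367.28
Month 6: $367.28 +$12.12 interest = $379.40; pay $379.40 → $0.00
Total paid: $2,496.85

$2,496.85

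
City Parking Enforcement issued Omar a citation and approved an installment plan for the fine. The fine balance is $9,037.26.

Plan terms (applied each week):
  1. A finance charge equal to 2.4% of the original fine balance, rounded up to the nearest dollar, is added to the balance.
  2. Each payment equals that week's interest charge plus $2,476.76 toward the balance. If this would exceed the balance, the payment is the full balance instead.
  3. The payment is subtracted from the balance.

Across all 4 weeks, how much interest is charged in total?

$868.00

Week 1: $9,037.26 +$217.00 interest = $9,254.26; pay $2,693.76 → $6,560.50
Week 2: $6,560.50 +$217.00 interest = $6,777.50; pay $2,693.76 → $4,083.74
Week 3: $4,083.74 +$217.00 interest = $4,300.74; pay $2,693.76 → $1,606.98
Week 4: $1,606.98 +$217.00 interest = $1,823.98; pay $1,823.98 → $0.00
Total interest: $217.00 + $217.00 + $217.00 + $217.00 = $868.00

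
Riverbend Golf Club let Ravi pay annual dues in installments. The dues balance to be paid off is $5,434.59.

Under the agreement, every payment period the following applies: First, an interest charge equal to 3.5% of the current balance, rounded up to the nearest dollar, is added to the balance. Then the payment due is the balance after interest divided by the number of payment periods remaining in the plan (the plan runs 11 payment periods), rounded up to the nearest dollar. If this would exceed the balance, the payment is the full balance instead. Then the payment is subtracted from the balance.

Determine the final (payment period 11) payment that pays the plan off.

$722.59

Payment period 1: $5,434.59 +$191.00 interest = $5,625.59; pay $512.00 → $5,113.59
Payment period 2: $5,113.59 +$179.00 interest = $5,292.59; pay $530.00 → $4,762.59
Payment period 3: $4,762.59 +$167.00 interest = $4,929.59; pay $548.00 → $4,381.59
Payment period 4: $4,381.59 +$154.00 interest = $4,535.59; pay $567.00 → $3,968.59
Payment period 5: $3,968.59 +$139.00 interest = $4,107.59; pay $587.00 → $3,520.59
Payment period 6: $3,520.59 +$124.00 interest = $3,644.59; pay $608.00 → $3,036.59
Payment period 7: $3,036.59 +$107.00 interest = $3,143.59; pay $629.00 → $2,514.59
Payment period 8: $2,514.59 +$89.00 interest = $2,603.59; pay $651.00 → $1,952.59
Payment period 9: $1,952.59 +$69.00 interest = $2,021.59; pay $674.00 → $1,347.59
Payment period 10: $1,347.59 +$48.00 interest = $1,395.59; pay $698.00 → $697.59
Payment period 11: $697.59 +$25.00 interest = $722.59; pay $722.59 → $0.00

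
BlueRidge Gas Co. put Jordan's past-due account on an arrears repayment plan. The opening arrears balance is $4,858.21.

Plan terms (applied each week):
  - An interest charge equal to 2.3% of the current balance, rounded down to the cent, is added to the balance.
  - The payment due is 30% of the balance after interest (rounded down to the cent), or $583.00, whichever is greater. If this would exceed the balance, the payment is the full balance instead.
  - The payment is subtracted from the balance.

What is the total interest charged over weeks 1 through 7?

$337.19

Week 1: opening $4,858.21; interest $111.73 → $4,969.94; payment $1,490.98; balance $3,478.96
Week 2: opening $3,478.96; interest $80.01 → $3,558.97; payment $1,067.69; balance $2,491.28
Week 3: opening $2,491.28; interest $57.29 → $2,548.57; payment $764.57; balance $1,784.00
Week 4: opening $1,784.00; interest $41.03 → $1,825.03; payment $583.00; balance $1,242.03
Week 5: opening $1,242.03; interest $28.56 → $1,270.59; payment $583.00; balance $687.59
Week 6: opening $687.59; interest $15.81 → $703.40; payment $583.00; balance $120.40
Week 7: opening $120.40; interest $2.76 → $123.16; payment $123.16; balance $0.00
Total interest: $111.73 + $80.01 + $57.29 + $41.03 + $28.56 + $15.81 + $2.76 = $337.19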